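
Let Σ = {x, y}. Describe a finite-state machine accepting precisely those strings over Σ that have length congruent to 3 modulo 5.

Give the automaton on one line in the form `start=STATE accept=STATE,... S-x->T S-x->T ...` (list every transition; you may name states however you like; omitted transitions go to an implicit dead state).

start=q0 accept=q3 q0-x->q1 q0-y->q1 q1-x->q2 q1-y->q2 q2-x->q3 q2-y->q3 q3-x->q4 q3-y->q4 q4-x->q0 q4-y->q0

Count input length modulo 5: every symbol advances one step around the cycle q0 → q1 → q2 → q3 → q4 → q0. Accept at q3.
5 states suffice.
        x   y  
>  q0   q1  q1 
   q1   q2  q2 
   q2   q3  q3 
 * q3   q4  q4 
   q4   q0  q0 
(> = start, * = accepting)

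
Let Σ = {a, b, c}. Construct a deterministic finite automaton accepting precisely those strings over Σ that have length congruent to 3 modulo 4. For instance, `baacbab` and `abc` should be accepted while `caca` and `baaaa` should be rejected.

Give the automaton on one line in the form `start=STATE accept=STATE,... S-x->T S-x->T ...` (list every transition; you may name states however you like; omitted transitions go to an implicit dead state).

Only the length mod 4 matters, so use a 4-cycle: from any state, every input symbol moves to the next state, wrapping q3 back to q0. Mark q3 accepting.
        a   b   c  
>  q0   q1  q1  q1 
   q1   q2  q2  q2 
   q2   q3  q3  q3 
 * q3   q0  q0  q0 
(> = start, * = accepting)

start=q0 accept=q3 q0-a->q1 q0-b->q1 q0-c->q1 q1-a->q2 q1-b->q2 q1-c->q2 q2-a->q3 q2-b->q3 q2-c->q3 q3-a->q0 q3-b->q0 q3-c->q0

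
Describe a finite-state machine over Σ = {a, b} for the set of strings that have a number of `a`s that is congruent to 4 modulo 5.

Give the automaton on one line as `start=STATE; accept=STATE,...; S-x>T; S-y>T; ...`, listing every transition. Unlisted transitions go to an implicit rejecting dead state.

The only thing that matters is how many `a`s have appeared, reduced mod 5. Use one state per residue: s0 for 0, …, s4 for 4. Reading `a` moves to the next residue; anything else stays put. s4 is accepting.
        a   b  
>  s0   s1  s0 
   s1   s2  s1 
   s2   s3  s2 
   s3   s4  s3 
 * s4   s0  s4 
(> = start, * = accepting)

start=s0; accept=s4; s0-a>s1; s0-b>s0; s1-a>s2; s1-b>s1; s2-a>s3; s2-b>s2; s3-a>s4; s3-b>s3; s4-a>s0; s4-b>s4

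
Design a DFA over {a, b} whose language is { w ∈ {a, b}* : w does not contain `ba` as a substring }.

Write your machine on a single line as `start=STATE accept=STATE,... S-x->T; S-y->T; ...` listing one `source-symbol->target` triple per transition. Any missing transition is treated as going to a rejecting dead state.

Track partial matches of the forbidden pattern `ba`. State S2 is a dead state reached once `ba` has occurred; every other state accepts. S0 means no part of `ba` is currently matched.
A 3-state machine:
        a   b  
>* S0   S0  S1 
 * S1   S2  S1 
   S2   S2  S2 
(> = start, * = accepting)

start=S0; accept=S0,S1; S0-a->S0; S0-b->S1; S1-a->S2; S1-b->S1; S2-a->S2; S2-b->S2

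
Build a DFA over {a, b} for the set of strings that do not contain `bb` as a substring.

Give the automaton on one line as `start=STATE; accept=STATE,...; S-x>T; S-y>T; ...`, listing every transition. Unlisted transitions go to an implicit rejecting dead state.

Track partial matches of the forbidden pattern `bb`. State q2 is a dead state reached once `bb` has occurred; every other state accepts. q0 means no part of `bb` is currently matched.
A 3-state machine:
        a   b  
>* q0   q0  q1 
 * q1   q0  q2 
   q2   q2  q2 
(> = start, * = accepting)

start=q0; accept=q0,q1; q0-a>q0; q0-b>q1; q1-a>q0; q1-b>q2; q2-a>q2; q2-b>q2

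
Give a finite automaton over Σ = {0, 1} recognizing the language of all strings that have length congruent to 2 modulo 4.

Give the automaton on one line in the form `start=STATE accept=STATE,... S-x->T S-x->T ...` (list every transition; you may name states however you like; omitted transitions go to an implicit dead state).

Count input length modulo 4: every symbol advances one step around the cycle S0 → S1 → S2 → S3 → S0. Accept at S2.
A 4-state machine:
        0   1  
>  S0   S1  S1 
   S1   S2  S2 
 * S2   S3  S3 
   S3   S0  S0 
(> = start, * = accepting)

start=S0 accept=S2 S0-0->S1 S0-1->S1 S1-0->S2 S1-1->S2 S2-0->S3 S2-1->S3 S3-0->S0 S3-1->S0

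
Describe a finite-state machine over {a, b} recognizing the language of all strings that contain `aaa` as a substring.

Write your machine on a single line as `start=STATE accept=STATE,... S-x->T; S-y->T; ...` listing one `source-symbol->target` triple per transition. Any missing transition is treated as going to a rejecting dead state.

start=S0; accept=S3; S0-a->S1; S0-b->S0; S1-a->S2; S1-b->S0; S2-a->S3; S2-b->S0; S3-a->S3; S3-b->S3

Track how much of `aaa` has been matched so far: state S0 is no progress, S3 is the absorbing accept state reached once `aaa` has occurred. Intermediate states record partial matches; on a mismatch, fall back to the longest reusable overlap.
4 states suffice.
        a   b  
>  S0   S1  S0 
   S1   S2  S0 
   S2   S3  S0 
 * S3   S3  S3 
(> = start, * = accepting)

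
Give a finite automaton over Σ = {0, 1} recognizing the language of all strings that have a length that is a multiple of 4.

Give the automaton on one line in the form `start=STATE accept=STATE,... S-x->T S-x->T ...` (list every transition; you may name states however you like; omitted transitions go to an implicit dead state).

start=q0 accept=q0 q0-0->q1 q0-1->q1 q1-0->q2 q1-1->q2 q2-0->q3 q2-1->q3 q3-0->q0 q3-1->q0

Count input length modulo 4: every symbol advances one step around the cycle q0 → q1 → q2 → q3 → q0. Accept at q0.
With 4 states:
        0   1  
>* q0   q1  q1 
   q1   q2  q2 
   q2   q3  q3 
   q3   q0  q0 
(> = start, * = accepting)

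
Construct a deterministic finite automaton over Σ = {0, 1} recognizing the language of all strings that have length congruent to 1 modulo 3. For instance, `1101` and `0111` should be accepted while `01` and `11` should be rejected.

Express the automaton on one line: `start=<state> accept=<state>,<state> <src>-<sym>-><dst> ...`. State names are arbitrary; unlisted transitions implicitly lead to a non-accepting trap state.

start=q0 accept=q1 q0-0->q1 q0-1->q1 q1-0->q2 q1-1->q2 q2-0->q0 q2-1->q0

Only the length mod 3 matters, so use a 3-cycle: from any state, every input symbol moves to the next state, wrapping q2 back to q0. Mark q1 accepting.
A 3-state machine:
        0   1  
>  q0   q1  q1 
 * q1   q2  q2 
   q2   q0  q0 
(> = start, * = accepting)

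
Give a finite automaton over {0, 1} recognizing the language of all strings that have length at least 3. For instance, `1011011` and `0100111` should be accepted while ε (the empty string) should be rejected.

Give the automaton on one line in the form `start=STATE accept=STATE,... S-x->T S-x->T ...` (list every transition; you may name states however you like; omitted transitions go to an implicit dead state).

start=A accept=D,E A-0->B A-1->B B-0->C B-1->C C-0->D C-1->D D-0->E D-1->E E-0->E E-1->E

Count input length up to 4: every symbol moves from A toward E, which means 'more than 3' and absorbs. Accept from {D, E}.
With 5 states:
       0  1 
>  A   B  B 
   B   C  C 
   C   D  D 
 * D   E  E 
 * E   E  E 
(> = start, * = accepting)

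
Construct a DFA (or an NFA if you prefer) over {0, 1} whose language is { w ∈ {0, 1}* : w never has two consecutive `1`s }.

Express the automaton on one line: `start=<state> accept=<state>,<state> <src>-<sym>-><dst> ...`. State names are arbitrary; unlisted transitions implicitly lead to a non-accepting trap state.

This is the complement of 'contains `11`'. Use the same substring-matching states — q0 through q2 holding how much of `11` has just been matched — but flip the accepting set: everything except the trap q2 accepts.
With 3 states:
        0   1  
>* q0   q0  q1 
 * q1   q0  q2 
   q2   q2  q2 
(> = start, * = accepting)

start=q0 accept=q0,q1 q0-0->q0 q0-1->q1 q1-0->q0 q1-1->q2 q2-0->q2 q2-1->q2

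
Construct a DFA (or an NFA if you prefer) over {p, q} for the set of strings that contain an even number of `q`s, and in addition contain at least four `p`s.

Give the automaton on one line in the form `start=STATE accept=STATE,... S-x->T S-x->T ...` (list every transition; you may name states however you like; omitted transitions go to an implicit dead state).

start=S0 accept=S7 S0-p->S1 S0-q->S2 S1-p->S3 S1-q->S4 S2-p->S4 S2-q->S0 S3-p->S5 S3-q->S6 S4-p->S6 S4-q->S1 S5-p->S7 S5-q->S8 S6-p->S8 S6-q->S3 S7-p->S7 S7-q->S9 S8-p->S9 S8-q->S5 S9-p->S9 S9-q->S7

Handle the two conditions separately and then intersect. One (2 states) tracks the count of `q`s modulo 2; the other (6 states) tracks the count of `p`s, saturating at 5. Each combined state is a pair, one component from each; accept when both components accept. Equivalent product states are then merged.
A 10-state machine:
        p   q  
>  S0   S1  S2 
   S1   S3  S4 
   S2   S4  S0 
   S3   S5  S6 
   S4   S6  S1 
   S5   S7  S8 
   S6   S8  S3 
 * S7   S7  S9 
   S8   S9  S5 
   S9   S9  S7 
(> = start, * = accepting)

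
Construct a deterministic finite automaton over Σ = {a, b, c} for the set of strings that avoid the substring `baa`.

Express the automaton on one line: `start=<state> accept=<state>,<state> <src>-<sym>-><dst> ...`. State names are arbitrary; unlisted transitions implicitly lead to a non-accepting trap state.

This is the complement of 'contains `baa`'. Use the same substring-matching states — q0 through q3 holding how much of `baa` has just been matched — but flip the accepting set: everything except the trap q3 accepts.
With 4 states:
        a   b   c  
>* q0   q0  q1  q0 
 * q1   q2  q1  q0 
 * q2   q3  q1  q0 
   q3   q3  q3  q3 
(> = start, * = accepting)

start=q0 accept=q0,q1,q2 q0-a->q0 q0-b->q1 q0-c->q0 q1-a->q2 q1-b->q1 q1-c->q0 q2-a->q3 q2-b->q1 q2-c->q0 q3-a->q3 q3-b->q3 q3-c->q3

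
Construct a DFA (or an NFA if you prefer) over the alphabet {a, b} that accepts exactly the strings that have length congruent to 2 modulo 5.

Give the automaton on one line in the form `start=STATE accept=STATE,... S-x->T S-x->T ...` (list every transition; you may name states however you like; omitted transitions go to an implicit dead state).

start=q0 accept=q2 q0-a->q1 q0-b->q1 q1-a->q2 q1-b->q2 q2-a->q3 q2-b->q3 q3-a->q4 q3-b->q4 q4-a->q0 q4-b->q0

Only the length mod 5 matters, so use a 5-cycle: from any state, every input symbol moves to the next state, wrapping q4 back to q0. Mark q2 accepting.
        a   b  
>  q0   q1  q1 
   q1   q2  q2 
 * q2   q3  q3 
   q3   q4  q4 
   q4   q0  q0 
(> = start, * = accepting)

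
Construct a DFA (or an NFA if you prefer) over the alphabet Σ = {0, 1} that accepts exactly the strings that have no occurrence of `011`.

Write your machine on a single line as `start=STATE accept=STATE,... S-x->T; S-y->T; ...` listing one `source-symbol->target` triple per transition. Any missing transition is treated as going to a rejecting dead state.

Track partial matches of the forbidden pattern `011`. State s3 is a dead state reached once `011` has occurred; every other state accepts. s0 means no part of `011` is currently matched.
A 4-state machine:
        0   1  
>* s0   s1  s0 
 * s1   s1  s2 
 * s2   s1  s3 
   s3   s3  s3 
(> = start, * = accepting)

start=s0; accept=s0,s1,s2; s0-0->s1; s0-1->s0; s1-0->s1; s1-1->s2; s2-0->s1; s2-1->s3; s3-0->s3; s3-1->s3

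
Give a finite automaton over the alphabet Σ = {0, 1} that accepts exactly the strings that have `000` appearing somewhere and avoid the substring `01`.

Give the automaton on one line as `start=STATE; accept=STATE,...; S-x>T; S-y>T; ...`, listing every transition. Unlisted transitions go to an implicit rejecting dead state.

start=q0; accept=q4; q0-0>q1; q0-1>q0; q1-0>q2; q1-1>q3; q2-0>q4; q2-1>q3; q3-0>q3; q3-1>q3; q4-0>q4; q4-1>q3

Run two small machines in parallel and take their product. The first has 4 states tracking whether and how much of `000` has been seen; the second has 3 states tracking partial matches of the forbidden pattern `01`. A product state is a pair (one from each), accepting exactly when both do. Equivalent product states are then merged.
With 5 states:
        0   1  
>  q0   q1  q0 
   q1   q2  q3 
   q2   q4  q3 
   q3   q3  q3 
 * q4   q4  q3 
(> = start, * = accepting)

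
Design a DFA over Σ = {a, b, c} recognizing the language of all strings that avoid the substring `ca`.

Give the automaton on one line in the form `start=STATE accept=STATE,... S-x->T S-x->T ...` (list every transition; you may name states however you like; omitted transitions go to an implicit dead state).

start=S0 accept=S0,S1 S0-a->S0 S0-b->S0 S0-c->S1 S1-a->S2 S1-b->S0 S1-c->S1 S2-a->S2 S2-b->S2 S2-c->S2

Track partial matches of the forbidden pattern `ca`. State S2 is a dead state reached once `ca` has occurred; every other state accepts. S0 means no part of `ca` is currently matched.
A 3-state machine:
        a   b   c  
>* S0   S0  S0  S1 
 * S1   S2  S0  S1 
   S2   S2  S2  S2 
(> = start, * = accepting)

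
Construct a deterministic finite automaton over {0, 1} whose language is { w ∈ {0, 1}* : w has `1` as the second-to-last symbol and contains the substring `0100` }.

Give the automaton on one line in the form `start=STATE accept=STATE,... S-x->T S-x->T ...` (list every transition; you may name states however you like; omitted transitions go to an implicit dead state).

start=q0 accept=q10,q11 q0-0->q1 q0-1->q2 q1-0->q3 q1-1->q4 q2-0->q5 q2-1->q6 q3-0->q3 q3-1->q4 q4-0->q7 q4-1->q6 q5-0->q3 q5-1->q4 q6-0->q5 q6-1->q6 q7-0->q8 q7-1->q4 q8-0->q8 q8-1->q9 q9-0->q10 q9-1->q11 q10-0->q8 q10-1->q9 q11-0->q10 q11-1->q11

Handle the two conditions separately and then intersect. The first has 7 states tracking the last 2 symbols read; the second has 5 states tracking whether and how much of `0100` has been seen. A product state is a pair (one from each), accepting exactly when both do.
12 states suffice.
          0    1  
>  q0     q1   q2 
   q1     q3   q4 
   q2     q5   q6 
   q3     q3   q4 
   q4     q7   q6 
   q5     q3   q4 
   q6     q5   q6 
   q7     q8   q4 
   q8     q8   q9 
   q9    q10  q11 
 * q10    q8   q9 
 * q11   q10  q11 
(> = start, * = accepting)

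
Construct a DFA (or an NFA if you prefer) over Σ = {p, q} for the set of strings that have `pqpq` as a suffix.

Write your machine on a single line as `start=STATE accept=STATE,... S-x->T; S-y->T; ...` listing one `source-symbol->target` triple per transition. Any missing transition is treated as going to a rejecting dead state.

start=s0; accept=s4; s0-p->s1; s0-q->s0; s1-p->s1; s1-q->s2; s2-p->s3; s2-q->s0; s3-p->s1; s3-q->s4; s4-p->s3; s4-q->s0

Remember how much of `pqpq` the current input suffix matches. State s0 means no match yet; s1 means the last symbol is `p`; s2 means the last 2 symbols are `pq`; s3 means the last 3 symbols are `pqp`; s4 means the last 4 symbols are `pqpq`. Only s4 accepts. On a mismatch, fall back to the longest proper suffix that is still a prefix of `pqpq`.
        p   q  
>  s0   s1  s0 
   s1   s1  s2 
   s2   s3  s0 
   s3   s1  s4 
 * s4   s3  s0 
(> = start, * = accepting)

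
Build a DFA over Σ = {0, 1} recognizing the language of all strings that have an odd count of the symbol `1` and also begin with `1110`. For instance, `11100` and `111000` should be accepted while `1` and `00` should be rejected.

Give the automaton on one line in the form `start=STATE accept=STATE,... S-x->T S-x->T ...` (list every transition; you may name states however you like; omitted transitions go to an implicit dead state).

start=q0 accept=q6 q0-0->q1 q0-1->q2 q1-0->q1 q1-1->q3 q2-0->q3 q2-1->q4 q3-0->q3 q3-1->q1 q4-0->q1 q4-1->q5 q5-0->q6 q5-1->q1 q6-0->q6 q6-1->q7 q7-0->q7 q7-1->q6

Build one automaton per condition and run them in lockstep. The first has 2 states tracking the count of `1`s modulo 2; the second has 6 states tracking whether the input so far still matches the prefix `1110`. A product state is a pair (one from each), accepting exactly when both do.
With 8 states:
        0   1  
>  q0   q1  q2 
   q1   q1  q3 
   q2   q3  q4 
   q3   q3  q1 
   q4   q1  q5 
   q5   q6  q1 
 * q6   q6  q7 
   q7   q7  q6 
(> = start, * = accepting)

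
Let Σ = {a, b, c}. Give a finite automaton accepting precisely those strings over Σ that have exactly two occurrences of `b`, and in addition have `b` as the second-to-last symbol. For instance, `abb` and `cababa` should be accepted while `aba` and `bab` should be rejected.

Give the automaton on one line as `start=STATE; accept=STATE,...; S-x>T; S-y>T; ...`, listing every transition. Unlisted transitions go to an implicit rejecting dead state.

start=q0; accept=q3,q5; q0-a>q0; q0-b>q1; q0-c>q0; q1-a>q2; q1-b>q3; q1-c>q2; q2-a>q2; q2-b>q4; q2-c>q2; q3-a>q5; q3-b>q6; q3-c>q5; q4-a>q5; q4-b>q6; q4-c>q5; q5-a>q6; q5-b>q6; q5-c>q6; q6-a>q6; q6-b>q6; q6-c>q6

Handle the two conditions separately and then intersect. The first has 4 states tracking the count of `b`s, saturating at 3; the second has 13 states tracking the last 2 symbols read. A product state is a pair (one from each), accepting exactly when both do. Equivalent product states are then merged.
A 7-state machine:
        a   b   c  
>  q0   q0  q1  q0 
   q1   q2  q3  q2 
   q2   q2  q4  q2 
 * q3   q5  q6  q5 
   q4   q5  q6  q5 
 * q5   q6  q6  q6 
   q6   q6  q6  q6 
(> = start, * = accepting)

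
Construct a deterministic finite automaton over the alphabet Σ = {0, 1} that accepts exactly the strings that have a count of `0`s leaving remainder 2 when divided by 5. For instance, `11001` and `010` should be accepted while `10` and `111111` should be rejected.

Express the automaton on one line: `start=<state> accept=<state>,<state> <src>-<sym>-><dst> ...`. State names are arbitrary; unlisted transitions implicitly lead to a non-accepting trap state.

start=s0 accept=s2 s0-0->s1 s0-1->s0 s1-0->s2 s1-1->s1 s2-0->s3 s2-1->s2 s3-0->s4 s3-1->s3 s4-0->s0 s4-1->s4

The only thing that matters is how many `0`s have appeared, reduced mod 5. Use one state per residue: s0 for 0, …, s4 for 4. Reading `0` moves to the next residue; anything else stays put. s2 is accepting.
A 5-state machine:
        0   1  
>  s0   s1  s0 
   s1   s2  s1 
 * s2   s3  s2 
   s3   s4  s3 
   s4   s0  s4 
(> = start, * = accepting)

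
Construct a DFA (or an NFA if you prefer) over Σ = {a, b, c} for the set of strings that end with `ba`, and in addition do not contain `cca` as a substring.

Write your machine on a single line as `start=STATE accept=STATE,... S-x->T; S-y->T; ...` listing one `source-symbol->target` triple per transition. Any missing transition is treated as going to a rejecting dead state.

start=q0; accept=q3; q0-a->q0; q0-b->q1; q0-c->q2; q1-a->q3; q1-b->q1; q1-c->q2; q2-a->q0; q2-b->q1; q2-c->q4; q3-a->q0; q3-b->q1; q3-c->q2; q4-a->q5; q4-b->q1; q4-c->q4; q5-a->q5; q5-b->q6; q5-c->q5; q6-a->q7; q6-b->q6; q6-c->q5; q7-a->q5; q7-b->q6; q7-c->q5

Handle the two conditions separately and then intersect. The first has 3 states tracking how much of the suffix `ba` has currently been matched; the second has 4 states tracking partial matches of the forbidden pattern `cca`. A product state is a pair (one from each), accepting exactly when both do.
8 states suffice.
        a   b   c  
>  q0   q0  q1  q2 
   q1   q3  q1  q2 
   q2   q0  q1  q4 
 * q3   q0  q1  q2 
   q4   q5  q1  q4 
   q5   q5  q6  q5 
   q6   q7  q6  q5 
   q7   q5  q6  q5 
(> = start, * = accepting)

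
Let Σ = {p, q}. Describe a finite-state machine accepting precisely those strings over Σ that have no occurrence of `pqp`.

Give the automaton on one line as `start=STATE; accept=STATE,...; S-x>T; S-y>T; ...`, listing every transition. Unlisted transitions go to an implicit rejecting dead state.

This is the complement of 'contains `pqp`'. Use the same substring-matching states — s0 through s3 holding how much of `pqp` has just been matched — but flip the accepting set: everything except the trap s3 accepts.
        p   q  
>* s0   s1  s0 
 * s1   s1  s2 
 * s2   s3  s0 
   s3   s3  s3 
(> = start, * = accepting)

start=s0; accept=s0,s1,s2; s0-p>s1; s0-q>s0; s1-p>s1; s1-q>s2; s2-p>s3; s2-q>s0; s3-p>s3; s3-q>s3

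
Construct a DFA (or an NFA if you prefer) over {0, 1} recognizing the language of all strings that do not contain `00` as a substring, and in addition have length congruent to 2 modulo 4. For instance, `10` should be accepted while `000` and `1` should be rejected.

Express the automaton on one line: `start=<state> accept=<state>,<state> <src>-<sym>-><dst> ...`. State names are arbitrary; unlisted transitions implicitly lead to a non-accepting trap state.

start=S0 accept=S4,S5 S0-0->S1 S0-1->S2 S1-0->S3 S1-1->S4 S2-0->S5 S2-1->S4 S3-0->S6 S3-1->S6 S4-0->S7 S4-1->S8 S5-0->S6 S5-1->S8 S6-0->S9 S6-1->S9 S7-0->S9 S7-1->S0 S8-0->S10 S8-1->S0 S9-0->S11 S9-1->S11 S10-0->S11 S10-1->S2 S11-0->S3 S11-1->S3

Run two small machines in parallel and take their product. The first has 3 states tracking partial matches of the forbidden pattern `00`; the second has 4 states tracking the input length modulo 4. A product state is a pair (one from each), accepting exactly when both do.
A 12-state machine:
          0    1  
>  S0     S1   S2 
   S1     S3   S4 
   S2     S5   S4 
   S3     S6   S6 
 * S4     S7   S8 
 * S5     S6   S8 
   S6     S9   S9 
   S7     S9   S0 
   S8    S10   S0 
   S9    S11  S11 
   S10   S11   S2 
   S11    S3   S3 
(> = start, * = accepting)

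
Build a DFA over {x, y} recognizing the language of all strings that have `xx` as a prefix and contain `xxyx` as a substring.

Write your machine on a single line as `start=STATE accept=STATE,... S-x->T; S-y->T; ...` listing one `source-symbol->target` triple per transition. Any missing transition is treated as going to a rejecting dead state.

Run two small machines in parallel and take their product. One (4 states) tracks whether the input so far still matches the prefix `xx`; the other (5 states) tracks whether and how much of `xxyx` has been seen. Each combined state is a pair, one component from each; accept when both components accept. Minimizing collapses redundant product states.
With 8 states:
        x   y  
>  s0   s1  s2 
   s1   s3  s2 
   s2   s2  s2 
   s3   s3  s4 
   s4   s5  s6 
 * s5   s5  s5 
   s6   s7  s6 
   s7   s3  s6 
(> = start, * = accepting)

start=s0; accept=s5; s0-x->s1; s0-y->s2; s1-x->s3; s1-y->s2; s2-x->s2; s2-y->s2; s3-x->s3; s3-y->s4; s4-x->s5; s4-y->s6; s5-x->s5; s5-y->s5; s6-x->s7; s6-y->s6; s7-x->s3; s7-y->s6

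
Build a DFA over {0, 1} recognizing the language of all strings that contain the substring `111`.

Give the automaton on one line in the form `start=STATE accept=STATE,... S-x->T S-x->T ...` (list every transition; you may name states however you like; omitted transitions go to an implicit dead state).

Track how much of `111` has been matched so far: state S0 is no progress, S3 is the absorbing accept state reached once `111` has occurred. Intermediate states record partial matches; on a mismatch, fall back to the longest reusable overlap.
With 4 states:
        0   1  
>  S0   S0  S1 
   S1   S0  S2 
   S2   S0  S3 
 * S3   S3  S3 
(> = start, * = accepting)

start=S0 accept=S3 S0-0->S0 S0-1->S1 S1-0->S0 S1-1->S2 S2-0->S0 S2-1->S3 S3-0->S3 S3-1->S3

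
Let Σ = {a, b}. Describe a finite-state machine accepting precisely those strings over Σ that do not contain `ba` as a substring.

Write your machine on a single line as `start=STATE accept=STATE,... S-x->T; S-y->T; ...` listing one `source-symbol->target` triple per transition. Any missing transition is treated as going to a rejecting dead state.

start=S0; accept=S0,S1; S0-a->S0; S0-b->S1; S1-a->S2; S1-b->S1; S2-a->S2; S2-b->S2

This is the complement of 'contains `ba`'. Use the same substring-matching states — S0 through S2 holding how much of `ba` has just been matched — but flip the accepting set: everything except the trap S2 accepts.
        a   b  
>* S0   S0  S1 
 * S1   S2  S1 
   S2   S2  S2 
(> = start, * = accepting)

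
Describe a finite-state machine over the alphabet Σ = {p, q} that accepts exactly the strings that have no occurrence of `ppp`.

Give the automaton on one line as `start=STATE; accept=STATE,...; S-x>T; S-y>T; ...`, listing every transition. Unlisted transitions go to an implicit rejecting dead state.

start=A; accept=A,B,C; A-p>B; A-q>A; B-p>C; B-q>A; C-p>D; C-q>A; D-p>D; D-q>D

This is the complement of 'contains `ppp`'. Use the same substring-matching states — A through D holding how much of `ppp` has just been matched — but flip the accepting set: everything except the trap D accepts.
4 states suffice.
       p  q 
>* A   B  A 
 * B   C  A 
 * C   D  A 
   D   D  D 
(> = start, * = accepting)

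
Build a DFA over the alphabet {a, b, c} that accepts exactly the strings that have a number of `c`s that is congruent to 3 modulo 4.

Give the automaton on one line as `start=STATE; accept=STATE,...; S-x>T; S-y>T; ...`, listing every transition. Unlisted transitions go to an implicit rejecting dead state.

start=S0; accept=S3; S0-a>S0; S0-b>S0; S0-c>S1; S1-a>S1; S1-b>S1; S1-c>S2; S2-a>S2; S2-b>S2; S2-c>S3; S3-a>S3; S3-b>S3; S3-c>S0

Keep the running count of `c`s modulo 4: each `c` advances along the cycle S0 → S1 → S2 → S3 → S0 while other symbols loop. Accept at S3.
With 4 states:
        a   b   c  
>  S0   S0  S0  S1 
   S1   S1  S1  S2 
   S2   S2  S2  S3 
 * S3   S3  S3  S0 
(> = start, * = accepting)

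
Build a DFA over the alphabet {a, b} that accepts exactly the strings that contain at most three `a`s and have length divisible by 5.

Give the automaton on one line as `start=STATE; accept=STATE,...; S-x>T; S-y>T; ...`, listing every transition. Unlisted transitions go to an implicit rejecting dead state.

start=s0; accept=s0,s15,s16,s17; s0-a>s1; s0-b>s2; s1-a>s3; s1-b>s4; s2-a>s4; s2-b>s5; s3-a>s6; s3-b>s7; s4-a>s7; s4-b>s8; s5-a>s8; s5-b>s9; s6-a>s10; s6-b>s11; s7-a>s11; s7-b>s12; s8-a>s12; s8-b>s13; s9-a>s13; s9-b>s14; s10-a>s10; s10-b>s10; s11-a>s10; s11-b>s15; s12-a>s15; s12-b>s16; s13-a>s16; s13-b>s17; s14-a>s17; s14-b>s0; s15-a>s10; s15-b>s18; s16-a>s18; s16-b>s19; s17-a>s19; s17-b>s1; s18-a>s10; s18-b>s20; s19-a>s20; s19-b>s3; s20-a>s10; s20-b>s6

Build one automaton per condition and run them in lockstep. The first has 5 states tracking the count of `a`s, saturating at 4; the second has 5 states tracking the input length modulo 5. A product state is a pair (one from each), accepting exactly when both do. Minimizing collapses redundant product states.
          a    b  
>* s0     s1   s2 
   s1     s3   s4 
   s2     s4   s5 
   s3     s6   s7 
   s4     s7   s8 
   s5     s8   s9 
   s6    s10  s11 
   s7    s11  s12 
   s8    s12  s13 
   s9    s13  s14 
   s10   s10  s10 
   s11   s10  s15 
   s12   s15  s16 
   s13   s16  s17 
   s14   s17   s0 
 * s15   s10  s18 
 * s16   s18  s19 
 * s17   s19   s1 
   s18   s10  s20 
   s19   s20   s3 
   s20   s10   s6 
(> = start, * = accepting)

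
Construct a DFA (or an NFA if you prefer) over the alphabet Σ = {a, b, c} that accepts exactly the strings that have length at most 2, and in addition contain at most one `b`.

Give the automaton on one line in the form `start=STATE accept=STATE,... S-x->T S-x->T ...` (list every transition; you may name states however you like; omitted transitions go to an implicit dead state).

Run two small machines in parallel and take their product. One (4 states) tracks the input length, saturating at 3; the other (3 states) tracks the count of `b`s, saturating at 2. Each combined state is a pair, one component from each; accept when both components accept.
A 9-state machine:
        a   b   c  
>* q0   q1  q2  q1 
 * q1   q3  q4  q3 
 * q2   q4  q5  q4 
 * q3   q6  q7  q6 
 * q4   q7  q8  q7 
   q5   q8  q8  q8 
   q6   q6  q7  q6 
   q7   q7  q8  q7 
   q8   q8  q8  q8 
(> = start, * = accepting)

start=q0 accept=q0,q1,q2,q3,q4 q0-a->q1 q0-b->q2 q0-c->q1 q1-a->q3 q1-b->q4 q1-c->q3 q2-a->q4 q2-b->q5 q2-c->q4 q3-a->q6 q3-b->q7 q3-c->q6 q4-a->q7 q4-b->q8 q4-c->q7 q5-a->q8 q5-b->q8 q5-c->q8 q6-a->q6 q6-b->q7 q6-c->q6 q7-a->q7 q7-b->q8 q7-c->q7 q8-a->q8 q8-b->q8 q8-c->q8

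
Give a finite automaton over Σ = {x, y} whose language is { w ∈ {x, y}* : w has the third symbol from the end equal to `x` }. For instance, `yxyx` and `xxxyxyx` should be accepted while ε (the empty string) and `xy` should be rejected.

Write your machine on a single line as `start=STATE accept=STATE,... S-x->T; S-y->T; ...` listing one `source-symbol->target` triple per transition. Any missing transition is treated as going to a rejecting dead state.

start=q0; accept=q7,q8,q9,q10; q0-x->q1; q0-y->q2; q1-x->q3; q1-y->q4; q2-x->q5; q2-y->q6; q3-x->q7; q3-y->q8; q4-x->q9; q4-y->q10; q5-x->q11; q5-y->q12; q6-x->q13; q6-y->q14; q7-x->q7; q7-y->q8; q8-x->q9; q8-y->q10; q9-x->q11; q9-y->q12; q10-x->q13; q10-y->q14; q11-x->q7; q11-y->q8; q12-x->q9; q12-y->q10; q13-x->q11; q13-y->q12; q14-x->q13; q14-y->q14

Because acceptance depends on a position counted from the end, the machine has to buffer the most recent 3 symbols. Make each state the string of the last up-to-3 symbols read; on input `x` shift the window left and append `x`. Accept when the buffered window has length 3 and begins with `x`.
With 15 states:
          x    y  
>  q0     q1   q2 
   q1     q3   q4 
   q2     q5   q6 
   q3     q7   q8 
   q4     q9  q10 
   q5    q11  q12 
   q6    q13  q14 
 * q7     q7   q8 
 * q8     q9  q10 
 * q9    q11  q12 
 * q10   q13  q14 
   q11    q7   q8 
   q12    q9  q10 
   q13   q11  q12 
   q14   q13  q14 
(> = start, * = accepting)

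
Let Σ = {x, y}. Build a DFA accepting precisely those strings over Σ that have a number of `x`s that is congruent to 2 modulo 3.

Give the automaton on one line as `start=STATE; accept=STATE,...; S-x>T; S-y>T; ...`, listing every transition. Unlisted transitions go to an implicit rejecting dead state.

Keep the running count of `x`s modulo 3: each `x` advances along the cycle S0 → S1 → S2 → S0 while other symbols loop. Accept at S2.
With 3 states:
        x   y  
>  S0   S1  S0 
   S1   S2  S1 
 * S2   S0  S2 
(> = start, * = accepting)

start=S0; accept=S2; S0-x>S1; S0-y>S0; S1-x>S2; S1-y>S1; S2-x>S0; S2-y>S2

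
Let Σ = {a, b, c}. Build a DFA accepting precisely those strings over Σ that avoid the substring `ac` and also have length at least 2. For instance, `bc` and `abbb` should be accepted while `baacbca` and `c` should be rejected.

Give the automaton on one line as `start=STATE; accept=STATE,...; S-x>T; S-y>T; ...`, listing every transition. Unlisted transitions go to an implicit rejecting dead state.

Build one automaton per condition and run them in lockstep. The first has 3 states tracking partial matches of the forbidden pattern `ac`; the second has 4 states tracking the input length, saturating at 3. A product state is a pair (one from each), accepting exactly when both do.
A 9-state machine:
        a   b   c  
>  S0   S1  S2  S2 
   S1   S3  S4  S5 
   S2   S3  S4  S4 
 * S3   S6  S7  S8 
 * S4   S6  S7  S7 
   S5   S8  S8  S8 
 * S6   S6  S7  S8 
 * S7   S6  S7  S7 
   S8   S8  S8  S8 
(> = start, * = accepting)

start=S0; accept=S3,S4,S6,S7; S0-a>S1; S0-b>S2; S0-c>S2; S1-a>S3; S1-b>S4; S1-c>S5; S2-a>S3; S2-b>S4; S2-c>S4; S3-a>S6; S3-b>S7; S3-c>S8; S4-a>S6; S4-b>S7; S4-c>S7; S5-a>S8; S5-b>S8; S5-c>S8; S6-a>S6; S6-b>S7; S6-c>S8; S7-a>S6; S7-b>S7; S7-c>S7; S8-a>S8; S8-b>S8; S8-c>S8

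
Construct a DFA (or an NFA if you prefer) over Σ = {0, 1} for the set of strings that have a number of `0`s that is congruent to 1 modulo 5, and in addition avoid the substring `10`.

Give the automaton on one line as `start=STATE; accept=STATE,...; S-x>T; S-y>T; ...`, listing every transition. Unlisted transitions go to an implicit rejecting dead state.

start=S0; accept=S1,S4; S0-0>S1; S0-1>S2; S1-0>S3; S1-1>S4; S2-0>S2; S2-1>S2; S3-0>S5; S3-1>S2; S4-0>S2; S4-1>S4; S5-0>S6; S5-1>S2; S6-0>S0; S6-1>S2

Run two small machines in parallel and take their product. One (5 states) tracks the count of `0`s modulo 5; the other (3 states) tracks partial matches of the forbidden pattern `10`. Each combined state is a pair, one component from each; accept when both components accept. Minimizing collapses redundant product states.
7 states suffice.
        0   1  
>  S0   S1  S2 
 * S1   S3  S4 
   S2   S2  S2 
   S3   S5  S2 
 * S4   S2  S4 
   S5   S6  S2 
   S6   S0  S2 
(> = start, * = accepting)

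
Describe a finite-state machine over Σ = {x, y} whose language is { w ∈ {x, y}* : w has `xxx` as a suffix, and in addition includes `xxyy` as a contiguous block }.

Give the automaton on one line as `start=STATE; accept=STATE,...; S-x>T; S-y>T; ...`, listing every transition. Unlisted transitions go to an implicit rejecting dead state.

start=S0; accept=S8; S0-x>S1; S0-y>S0; S1-x>S2; S1-y>S0; S2-x>S3; S2-y>S4; S3-x>S3; S3-y>S4; S4-x>S1; S4-y>S5; S5-x>S6; S5-y>S5; S6-x>S7; S6-y>S5; S7-x>S8; S7-y>S5; S8-x>S8; S8-y>S5

Handle the two conditions separately and then intersect. One (4 states) tracks how much of the suffix `xxx` has currently been matched; the other (5 states) tracks whether and how much of `xxyy` has been seen. Each combined state is a pair, one component from each; accept when both components accept.
        x   y  
>  S0   S1  S0 
   S1   S2  S0 
   S2   S3  S4 
   S3   S3  S4 
   S4   S1  S5 
   S5   S6  S5 
   S6   S7  S5 
   S7   S8  S5 
 * S8   S8  S5 
(> = start, * = accepting)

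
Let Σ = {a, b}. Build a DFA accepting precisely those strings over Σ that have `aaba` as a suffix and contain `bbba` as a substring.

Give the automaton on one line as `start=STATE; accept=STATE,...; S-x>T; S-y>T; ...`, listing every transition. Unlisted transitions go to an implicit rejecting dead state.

Handle the two conditions separately and then intersect. The first has 5 states tracking how much of the suffix `aaba` has currently been matched; the second has 5 states tracking whether and how much of `bbba` has been seen. A product state is a pair (one from each), accepting exactly when both do.
With 13 states:
          a    b  
>  q0     q1   q2 
   q1     q3   q2 
   q2     q1   q4 
   q3     q3   q5 
   q4     q1   q6 
   q5     q7   q4 
   q6     q8   q6 
   q7     q3   q2 
   q8     q9  q10 
   q9     q9  q11 
   q10    q8  q10 
   q11   q12  q10 
 * q12    q9  q10 
(> = start, * = accepting)

start=q0; accept=q12; q0-a>q1; q0-b>q2; q1-a>q3; q1-b>q2; q2-a>q1; q2-b>q4; q3-a>q3; q3-b>q5; q4-a>q1; q4-b>q6; q5-a>q7; q5-b>q4; q6-a>q8; q6-b>q6; q7-a>q3; q7-b>q2; q8-a>q9; q8-b>q10; q9-a>q9; q9-b>q11; q10-a>q8; q10-b>q10; q11-a>q12; q11-b>q10; q12-a>q9; q12-b>q10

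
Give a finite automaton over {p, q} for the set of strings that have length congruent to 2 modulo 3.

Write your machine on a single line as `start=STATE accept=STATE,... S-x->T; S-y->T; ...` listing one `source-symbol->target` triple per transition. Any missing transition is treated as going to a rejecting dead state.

start=S0; accept=S2; S0-p->S1; S0-q->S1; S1-p->S2; S1-q->S2; S2-p->S0; S2-q->S0

Only the length mod 3 matters, so use a 3-cycle: from any state, every input symbol moves to the next state, wrapping S2 back to S0. Mark S2 accepting.
3 states suffice.
        p   q  
>  S0   S1  S1 
   S1   S2  S2 
 * S2   S0  S0 
(> = start, * = accepting)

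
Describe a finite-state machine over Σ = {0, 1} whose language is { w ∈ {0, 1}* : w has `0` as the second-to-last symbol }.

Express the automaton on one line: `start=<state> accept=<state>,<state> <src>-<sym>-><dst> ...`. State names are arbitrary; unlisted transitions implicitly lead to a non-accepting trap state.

start=q0 accept=q3,q4 q0-0->q1 q0-1->q2 q1-0->q3 q1-1->q4 q2-0->q5 q2-1->q6 q3-0->q3 q3-1->q4 q4-0->q5 q4-1->q6 q5-0->q3 q5-1->q4 q6-0->q5 q6-1->q6

Because acceptance depends on a position counted from the end, the machine has to buffer the most recent 2 symbols. Make each state the string of the last up-to-2 symbols read; on input `x` shift the window left and append `x`. Accept when the buffered window has length 2 and begins with `0`.
With 7 states:
        0   1  
>  q0   q1  q2 
   q1   q3  q4 
   q2   q5  q6 
 * q3   q3  q4 
 * q4   q5  q6 
   q5   q3  q4 
   q6   q5  q6 
(> = start, * = accepting)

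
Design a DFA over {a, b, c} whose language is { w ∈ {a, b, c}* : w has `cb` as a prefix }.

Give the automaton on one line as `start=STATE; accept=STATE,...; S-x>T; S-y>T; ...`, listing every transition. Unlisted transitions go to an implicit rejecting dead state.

start=q0; accept=q2; q0-a>q3; q0-b>q3; q0-c>q1; q1-a>q3; q1-b>q2; q1-c>q3; q2-a>q2; q2-b>q2; q2-c>q2; q3-a>q3; q3-b>q3; q3-c>q3

Walk along `cb` while the input agrees: from q0 take `c` to q1, and so on. Any deviation drops to the rejecting sink q3. Once q2 is reached the prefix is confirmed and every continuation is accepted.
A 4-state machine:
        a   b   c  
>  q0   q3  q3  q1 
   q1   q3  q2  q3 
 * q2   q2  q2  q2 
   q3   q3  q3  q3 
(> = start, * = accepting)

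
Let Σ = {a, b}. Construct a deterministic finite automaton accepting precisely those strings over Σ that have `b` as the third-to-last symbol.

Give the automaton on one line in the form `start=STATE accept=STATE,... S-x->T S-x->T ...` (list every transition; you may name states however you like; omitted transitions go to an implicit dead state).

Because acceptance depends on a position counted from the end, the machine has to buffer the most recent 3 symbols. Make each state the string of the last up-to-3 symbols read; on input `x` shift the window left and append `x`. Accept when the buffered window has length 3 and begins with `b`.
A 15-state machine:
          a    b  
>  S0     S1   S2 
   S1     S3   S4 
   S2     S5   S6 
   S3     S7   S8 
   S4     S9  S10 
   S5    S11  S12 
   S6    S13  S14 
   S7     S7   S8 
   S8     S9  S10 
   S9    S11  S12 
   S10   S13  S14 
 * S11    S7   S8 
 * S12    S9  S10 
 * S13   S11  S12 
 * S14   S13  S14 
(> = start, * = accepting)

start=S0 accept=S11,S12,S13,S14 S0-a->S1 S0-b->S2 S1-a->S3 S1-b->S4 S2-a->S5 S2-b->S6 S3-a->S7 S3-b->S8 S4-a->S9 S4-b->S10 S5-a->S11 S5-b->S12 S6-a->S13 S6-b->S14 S7-a->S7 S7-b->S8 S8-a->S9 S8-b->S10 S9-a->S11 S9-b->S12 S10-a->S13 S10-b->S14 S11-a->S7 S11-b->S8 S12-a->S9 S12-b->S10 S13-a->S11 S13-b->S12 S14-a->S13 S14-b->S14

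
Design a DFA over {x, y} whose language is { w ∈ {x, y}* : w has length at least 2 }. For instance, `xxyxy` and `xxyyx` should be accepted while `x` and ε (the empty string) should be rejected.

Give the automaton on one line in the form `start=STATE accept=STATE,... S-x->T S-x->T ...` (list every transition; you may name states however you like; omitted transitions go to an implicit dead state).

start=S0 accept=S2,S3 S0-x->S1 S0-y->S1 S1-x->S2 S1-y->S2 S2-x->S3 S2-y->S3 S3-x->S3 S3-y->S3

Count input length up to 3: every symbol moves from S0 toward S3, which means 'more than 2' and absorbs. Accept from {S2, S3}.
With 4 states:
        x   y  
>  S0   S1  S1 
   S1   S2  S2 
 * S2   S3  S3 
 * S3   S3  S3 
(> = start, * = accepting)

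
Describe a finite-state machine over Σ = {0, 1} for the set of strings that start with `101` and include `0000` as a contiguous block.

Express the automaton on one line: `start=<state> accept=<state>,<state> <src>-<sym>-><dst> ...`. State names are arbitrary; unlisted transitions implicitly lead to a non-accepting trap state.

start=q0 accept=q12 q0-0->q1 q0-1->q2 q1-0->q3 q1-1->q4 q2-0->q5 q2-1->q4 q3-0->q6 q3-1->q4 q4-0->q1 q4-1->q4 q5-0->q3 q5-1->q7 q6-0->q8 q6-1->q4 q7-0->q9 q7-1->q7 q8-0->q8 q8-1->q8 q9-0->q10 q9-1->q7 q10-0->q11 q10-1->q7 q11-0->q12 q11-1->q7 q12-0->q12 q12-1->q12

Run two small machines in parallel and take their product. The first has 5 states tracking whether the input so far still matches the prefix `101`; the second has 5 states tracking whether and how much of `0000` has been seen. A product state is a pair (one from each), accepting exactly when both do.
With 13 states:
          0    1  
>  q0     q1   q2 
   q1     q3   q4 
   q2     q5   q4 
   q3     q6   q4 
   q4     q1   q4 
   q5     q3   q7 
   q6     q8   q4 
   q7     q9   q7 
   q8     q8   q8 
   q9    q10   q7 
   q10   q11   q7 
   q11   q12   q7 
 * q12   q12  q12 
(> = start, * = accepting)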